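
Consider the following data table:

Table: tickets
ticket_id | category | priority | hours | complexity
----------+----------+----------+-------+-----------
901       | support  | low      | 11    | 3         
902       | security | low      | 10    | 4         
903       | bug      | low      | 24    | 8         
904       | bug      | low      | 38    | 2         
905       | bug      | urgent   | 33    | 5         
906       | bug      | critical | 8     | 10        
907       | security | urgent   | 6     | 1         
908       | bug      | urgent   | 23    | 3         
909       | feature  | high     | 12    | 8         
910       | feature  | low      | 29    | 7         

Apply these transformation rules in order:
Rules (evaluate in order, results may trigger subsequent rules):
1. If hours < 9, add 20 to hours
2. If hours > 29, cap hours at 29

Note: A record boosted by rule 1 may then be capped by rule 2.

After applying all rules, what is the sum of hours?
221

Step 1: Apply rule 1 to records with hours < 9
  - 2 records get bonus of 20
  - Of these, 0 records then exceed 29 and get capped
Step 2: Apply rule 2 to records with hours > 29
  - 2 records (original) are capped
Step 3: Calculate final sum = 221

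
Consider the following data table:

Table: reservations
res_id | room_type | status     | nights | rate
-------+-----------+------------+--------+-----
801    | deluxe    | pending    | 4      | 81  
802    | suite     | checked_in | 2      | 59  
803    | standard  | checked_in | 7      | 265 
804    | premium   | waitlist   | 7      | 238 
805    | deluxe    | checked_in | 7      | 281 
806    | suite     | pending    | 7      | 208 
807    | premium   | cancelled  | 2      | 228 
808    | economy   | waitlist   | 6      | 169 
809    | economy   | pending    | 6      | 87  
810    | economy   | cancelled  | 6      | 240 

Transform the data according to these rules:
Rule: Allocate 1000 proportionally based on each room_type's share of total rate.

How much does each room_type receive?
deluxe: 195.04, economy: 267.24, premium: 251.08, standard: 142.78, suite: 143.86

Step 1: Calculate total rate = 1856
Step 2: Calculate each room_type's proportion:
  deluxe: 362/1856 = 19.50% → 195.04
  economy: 496/1856 = 26.72% → 267.24
  premium: 466/1856 = 25.11% → 251.08
  standard: 265/1856 = 14.28% → 142.78
  suite: 267/1856 = 14.39% → 143.86
Step 3: Verify: sum of allocations ≈ 1000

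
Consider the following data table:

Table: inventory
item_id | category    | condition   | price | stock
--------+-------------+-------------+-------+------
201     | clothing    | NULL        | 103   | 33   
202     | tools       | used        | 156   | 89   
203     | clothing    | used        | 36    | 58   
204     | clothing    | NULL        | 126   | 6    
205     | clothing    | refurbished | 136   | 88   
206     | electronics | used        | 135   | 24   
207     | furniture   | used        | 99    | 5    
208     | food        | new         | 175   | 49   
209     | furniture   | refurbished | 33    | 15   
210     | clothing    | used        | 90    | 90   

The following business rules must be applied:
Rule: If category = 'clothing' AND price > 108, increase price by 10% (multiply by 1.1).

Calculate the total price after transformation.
1115.2

Step 1: Find records where category = 'clothing' AND price > 108
Step 2: 2 records match, summing to 262
Step 3: After multiplier: 262 × 1.1 = 288.2
Step 4: Unaffected records sum: 827
Step 5: Final sum = 288.2 + 827 = 1115.2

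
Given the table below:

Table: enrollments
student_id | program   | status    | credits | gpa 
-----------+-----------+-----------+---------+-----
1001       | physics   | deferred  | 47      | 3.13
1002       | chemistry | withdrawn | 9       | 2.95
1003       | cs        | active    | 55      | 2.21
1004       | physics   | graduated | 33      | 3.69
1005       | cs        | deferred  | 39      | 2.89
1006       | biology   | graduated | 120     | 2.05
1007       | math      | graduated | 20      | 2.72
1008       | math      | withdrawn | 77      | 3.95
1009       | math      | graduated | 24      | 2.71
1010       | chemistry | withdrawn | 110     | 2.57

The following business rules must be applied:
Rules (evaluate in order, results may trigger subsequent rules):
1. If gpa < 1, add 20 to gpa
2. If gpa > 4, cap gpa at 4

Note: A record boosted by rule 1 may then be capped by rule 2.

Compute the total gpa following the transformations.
28.87

Step 1: Apply rule 1 to records with gpa < 1
  - 0 records get bonus of 20
  - Of these, 0 records then exceed 4 and get capped
Step 2: Apply rule 2 to records with gpa > 4
  - 0 records (original) are capped
Step 3: Calculate final sum = 28.87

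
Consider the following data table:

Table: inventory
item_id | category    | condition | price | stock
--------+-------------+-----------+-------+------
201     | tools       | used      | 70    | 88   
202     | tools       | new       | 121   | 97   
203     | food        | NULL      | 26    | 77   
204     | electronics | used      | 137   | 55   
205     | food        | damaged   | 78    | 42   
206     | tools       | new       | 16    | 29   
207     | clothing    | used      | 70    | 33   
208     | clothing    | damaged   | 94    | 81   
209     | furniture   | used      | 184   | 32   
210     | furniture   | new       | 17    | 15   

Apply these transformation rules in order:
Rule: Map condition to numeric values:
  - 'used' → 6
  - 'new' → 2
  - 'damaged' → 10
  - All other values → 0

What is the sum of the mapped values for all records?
50

Step 1: Apply mapping to each record
Step 2: Count by status:
  'used': 4 records × 6 = 24
  'new': 3 records × 2 = 6
  'damaged': 2 records × 10 = 20
Step 3: Sum all mapped values = 50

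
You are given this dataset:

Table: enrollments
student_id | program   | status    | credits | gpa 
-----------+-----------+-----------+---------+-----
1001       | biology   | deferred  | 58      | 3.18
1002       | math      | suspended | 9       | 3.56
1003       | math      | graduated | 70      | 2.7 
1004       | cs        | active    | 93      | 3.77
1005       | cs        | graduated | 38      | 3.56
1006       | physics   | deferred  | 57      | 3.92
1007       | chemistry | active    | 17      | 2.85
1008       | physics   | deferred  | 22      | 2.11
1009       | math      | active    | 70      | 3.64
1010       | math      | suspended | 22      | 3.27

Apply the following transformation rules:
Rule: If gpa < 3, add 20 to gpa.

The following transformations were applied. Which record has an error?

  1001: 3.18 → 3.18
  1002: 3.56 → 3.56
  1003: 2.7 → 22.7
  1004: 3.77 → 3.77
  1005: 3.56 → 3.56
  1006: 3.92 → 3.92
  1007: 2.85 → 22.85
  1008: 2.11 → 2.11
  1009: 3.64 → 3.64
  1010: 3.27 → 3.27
Record 1008 has an error. The correct transformed value should be 22.11, not 2.11.

Step 1: Check each record against the rule
Step 2: Record 1008 has gpa = 2.11
Step 3: Since 2.11 < 3, the bonus should have been applied
Step 4: Correct value = 22.11, but claimed value = 2.11
Conclusion: Record 1008 has the error.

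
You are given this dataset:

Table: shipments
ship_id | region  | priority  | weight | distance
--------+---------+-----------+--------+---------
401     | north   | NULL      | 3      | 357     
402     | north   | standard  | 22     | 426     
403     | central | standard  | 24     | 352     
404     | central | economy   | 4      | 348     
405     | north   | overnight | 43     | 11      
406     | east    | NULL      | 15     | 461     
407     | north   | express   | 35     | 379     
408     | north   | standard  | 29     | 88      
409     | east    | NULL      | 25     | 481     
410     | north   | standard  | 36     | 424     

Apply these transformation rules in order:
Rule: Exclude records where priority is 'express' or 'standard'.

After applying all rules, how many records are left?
5

Step 1: Count records to exclude
  - 1 (express) + 4 (standard) = 5 records
Step 2: Total records: 10
Step 3: Remaining = 10 - 5 = 5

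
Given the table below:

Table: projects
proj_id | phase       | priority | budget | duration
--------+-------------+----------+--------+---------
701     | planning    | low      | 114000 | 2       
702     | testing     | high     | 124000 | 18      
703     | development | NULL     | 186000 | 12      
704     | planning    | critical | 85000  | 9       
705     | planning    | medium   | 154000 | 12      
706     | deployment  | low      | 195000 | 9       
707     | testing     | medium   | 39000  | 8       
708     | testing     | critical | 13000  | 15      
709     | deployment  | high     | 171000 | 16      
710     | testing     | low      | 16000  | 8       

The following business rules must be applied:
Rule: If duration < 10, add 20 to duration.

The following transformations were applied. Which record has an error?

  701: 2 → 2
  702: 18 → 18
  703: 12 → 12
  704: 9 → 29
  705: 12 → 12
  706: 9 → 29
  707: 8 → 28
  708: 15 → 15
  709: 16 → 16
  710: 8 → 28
Record 701 has an error. The correct transformed value should be 22, not 2.

Step 1: Check each record against the rule
Step 2: Record 701 has duration = 2
Step 3: Since 2 < 10, the bonus should have been applied
Step 4: Correct value = 22, but claimed value = 2
Conclusion: Record 701 has the error.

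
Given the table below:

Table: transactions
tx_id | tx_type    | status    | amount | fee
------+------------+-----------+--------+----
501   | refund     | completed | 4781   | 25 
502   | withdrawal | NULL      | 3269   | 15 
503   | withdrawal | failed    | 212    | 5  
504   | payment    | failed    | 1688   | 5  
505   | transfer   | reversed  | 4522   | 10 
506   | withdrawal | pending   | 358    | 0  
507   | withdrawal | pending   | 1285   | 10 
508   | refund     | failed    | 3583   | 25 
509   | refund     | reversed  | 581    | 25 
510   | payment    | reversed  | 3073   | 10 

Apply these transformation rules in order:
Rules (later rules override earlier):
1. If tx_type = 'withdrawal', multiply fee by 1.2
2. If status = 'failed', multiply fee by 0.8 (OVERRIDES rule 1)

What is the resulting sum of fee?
128.0

Step 1: Rule 2 takes priority for records with status = 'failed'
  - 3 records: 35 × 0.8 = 28.0
Step 2: Rule 1 applies to remaining records with tx_type = 'withdrawal'
  - 3 records: 25 × 1.2 = 30.0
Step 3: Other records unchanged: 70
Step 4: Final sum = 28.0 + 30.0 + 70 = 128.0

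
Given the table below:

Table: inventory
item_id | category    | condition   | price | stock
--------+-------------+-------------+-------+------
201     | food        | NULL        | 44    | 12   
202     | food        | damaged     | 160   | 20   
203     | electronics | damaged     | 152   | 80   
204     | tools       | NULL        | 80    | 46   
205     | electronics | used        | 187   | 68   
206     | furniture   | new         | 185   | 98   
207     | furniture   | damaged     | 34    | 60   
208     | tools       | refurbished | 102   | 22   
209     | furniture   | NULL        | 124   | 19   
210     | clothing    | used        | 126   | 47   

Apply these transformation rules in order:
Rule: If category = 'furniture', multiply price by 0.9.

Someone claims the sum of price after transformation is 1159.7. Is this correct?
Yes, the result is correct.

Step 1: Calculate the correct sum after transformation
Step 2: Apply multiplier 0.9 to records where category = 'furniture'
Step 3: Correct result = 1159.7
Step 4: Claimed result = 1159.7
Step 5: 1159.7 = 1159.7 ✓
Conclusion: The claimed result is correct.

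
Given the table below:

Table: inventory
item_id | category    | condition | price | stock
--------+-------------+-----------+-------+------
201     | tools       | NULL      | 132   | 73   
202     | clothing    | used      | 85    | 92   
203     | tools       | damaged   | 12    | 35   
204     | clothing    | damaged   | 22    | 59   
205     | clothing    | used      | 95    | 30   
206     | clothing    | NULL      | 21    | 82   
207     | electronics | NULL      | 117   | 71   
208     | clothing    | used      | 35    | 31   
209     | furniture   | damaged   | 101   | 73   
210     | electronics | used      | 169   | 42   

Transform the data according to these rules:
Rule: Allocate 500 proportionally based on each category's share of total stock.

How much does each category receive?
clothing: 250.0, electronics: 96.09, furniture: 62.07, tools: 91.84

Step 1: Calculate total stock = 588
Step 2: Calculate each category's proportion:
  clothing: 294/588 = 50.00% → 250.0
  electronics: 113/588 = 19.22% → 96.09
  furniture: 73/588 = 12.41% → 62.07
  tools: 108/588 = 18.37% → 91.84
Step 3: Verify: sum of allocations ≈ 500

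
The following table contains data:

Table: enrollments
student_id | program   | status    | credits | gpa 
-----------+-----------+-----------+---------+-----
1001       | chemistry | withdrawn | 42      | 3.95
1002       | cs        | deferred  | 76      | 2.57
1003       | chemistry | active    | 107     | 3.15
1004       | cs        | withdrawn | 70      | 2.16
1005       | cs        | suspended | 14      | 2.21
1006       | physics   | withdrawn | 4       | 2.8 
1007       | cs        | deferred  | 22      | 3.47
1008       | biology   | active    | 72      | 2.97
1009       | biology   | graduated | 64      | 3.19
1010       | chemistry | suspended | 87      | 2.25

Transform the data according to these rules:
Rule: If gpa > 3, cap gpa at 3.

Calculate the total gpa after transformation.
26.96

Step 1: 4 records have gpa > 3
Step 2: These records originally summed to 13.76
Step 3: After capping: 4 × 3 = 12
Step 4: Unaffected records sum: 14.96
Step 5: Final sum = 12 + 14.96 = 26.96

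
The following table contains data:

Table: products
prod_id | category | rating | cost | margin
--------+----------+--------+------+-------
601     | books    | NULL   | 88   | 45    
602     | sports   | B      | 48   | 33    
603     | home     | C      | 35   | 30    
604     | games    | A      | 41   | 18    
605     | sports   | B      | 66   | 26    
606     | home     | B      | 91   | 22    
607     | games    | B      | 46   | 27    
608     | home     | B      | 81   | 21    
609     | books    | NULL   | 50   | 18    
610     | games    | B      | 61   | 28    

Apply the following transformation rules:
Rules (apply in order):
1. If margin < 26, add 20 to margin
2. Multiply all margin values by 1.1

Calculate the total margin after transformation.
382.8

Step 1: Apply Rule 1 - Add 20 to records with margin < 26
  - 4 records affected: 79 + (4 × 20) = 159
  - Unaffected records: 189
  - Sum after Rule 1: 348
Step 2: Apply Rule 2 - Multiply all by 1.1
  - 348 × 1.1 = 382.8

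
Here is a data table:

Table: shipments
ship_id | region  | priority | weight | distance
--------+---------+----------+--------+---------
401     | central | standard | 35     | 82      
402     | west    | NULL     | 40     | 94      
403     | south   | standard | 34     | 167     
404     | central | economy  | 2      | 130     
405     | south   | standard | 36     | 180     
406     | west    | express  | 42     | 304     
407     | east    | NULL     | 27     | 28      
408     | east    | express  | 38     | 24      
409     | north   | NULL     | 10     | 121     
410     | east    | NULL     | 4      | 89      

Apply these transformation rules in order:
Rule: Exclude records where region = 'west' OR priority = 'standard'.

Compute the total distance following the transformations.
392

Step 1: Find records where region = 'west' OR priority = 'standard'
Step 2: 5 records match, summing to 827
Step 3: Original sum: 1219
Step 4: Remaining sum = 1219 - 827 = 392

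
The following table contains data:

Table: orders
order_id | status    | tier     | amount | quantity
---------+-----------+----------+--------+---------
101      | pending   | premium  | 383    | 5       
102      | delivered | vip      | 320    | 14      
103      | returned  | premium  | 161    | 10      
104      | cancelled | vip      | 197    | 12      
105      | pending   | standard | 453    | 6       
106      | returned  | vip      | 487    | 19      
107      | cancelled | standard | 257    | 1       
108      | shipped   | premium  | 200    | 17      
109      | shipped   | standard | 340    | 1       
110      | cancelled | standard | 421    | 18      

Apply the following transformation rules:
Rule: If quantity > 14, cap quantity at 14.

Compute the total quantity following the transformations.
91

Step 1: 3 records have quantity > 14
Step 2: These records originally summed to 54
Step 3: After capping: 3 × 14 = 42
Step 4: Unaffected records sum: 49
Step 5: Final sum = 42 + 49 = 91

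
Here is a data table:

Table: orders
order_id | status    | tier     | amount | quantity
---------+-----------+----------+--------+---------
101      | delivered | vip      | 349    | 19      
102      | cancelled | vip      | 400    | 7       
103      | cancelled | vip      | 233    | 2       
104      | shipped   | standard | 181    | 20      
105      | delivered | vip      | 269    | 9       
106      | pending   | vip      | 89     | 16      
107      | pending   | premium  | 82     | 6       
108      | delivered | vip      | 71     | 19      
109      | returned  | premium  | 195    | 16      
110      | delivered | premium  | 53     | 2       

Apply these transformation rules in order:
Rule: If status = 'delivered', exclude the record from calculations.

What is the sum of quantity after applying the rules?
67

Step 1: Identify records where status = 'delivered'
Step 2: The excluded records sum to 49
Step 3: Original total quantity = 116
Step 4: Remaining total = 116 - 49 = 67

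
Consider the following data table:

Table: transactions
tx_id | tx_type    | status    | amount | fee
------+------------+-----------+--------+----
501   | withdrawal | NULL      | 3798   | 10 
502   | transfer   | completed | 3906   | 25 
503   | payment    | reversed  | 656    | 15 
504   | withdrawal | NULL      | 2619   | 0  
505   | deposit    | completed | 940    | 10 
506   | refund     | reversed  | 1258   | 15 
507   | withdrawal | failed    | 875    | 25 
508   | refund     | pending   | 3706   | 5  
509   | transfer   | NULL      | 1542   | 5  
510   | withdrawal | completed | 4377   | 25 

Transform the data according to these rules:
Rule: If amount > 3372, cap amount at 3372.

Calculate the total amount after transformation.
21378

Step 1: 4 records have amount > 3372
Step 2: These records originally summed to 15787
Step 3: After capping: 4 × 3372 = 13488
Step 4: Unaffected records sum: 7890
Step 5: Final sum = 13488 + 7890 = 21378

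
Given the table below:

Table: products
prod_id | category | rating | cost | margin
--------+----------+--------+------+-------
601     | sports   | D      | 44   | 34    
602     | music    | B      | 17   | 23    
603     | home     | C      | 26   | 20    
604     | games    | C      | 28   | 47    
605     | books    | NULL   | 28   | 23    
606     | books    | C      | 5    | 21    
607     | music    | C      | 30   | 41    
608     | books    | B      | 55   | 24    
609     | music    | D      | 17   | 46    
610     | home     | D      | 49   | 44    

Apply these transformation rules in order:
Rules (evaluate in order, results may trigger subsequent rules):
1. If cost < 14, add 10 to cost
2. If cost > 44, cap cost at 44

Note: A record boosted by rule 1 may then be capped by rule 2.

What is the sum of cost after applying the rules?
293

Step 1: Apply rule 1 to records with cost < 14
  - 1 records get bonus of 10
  - Of these, 0 records then exceed 44 and get capped
Step 2: Apply rule 2 to records with cost > 44
  - 2 records (original) are capped
Step 3: Calculate final sum = 293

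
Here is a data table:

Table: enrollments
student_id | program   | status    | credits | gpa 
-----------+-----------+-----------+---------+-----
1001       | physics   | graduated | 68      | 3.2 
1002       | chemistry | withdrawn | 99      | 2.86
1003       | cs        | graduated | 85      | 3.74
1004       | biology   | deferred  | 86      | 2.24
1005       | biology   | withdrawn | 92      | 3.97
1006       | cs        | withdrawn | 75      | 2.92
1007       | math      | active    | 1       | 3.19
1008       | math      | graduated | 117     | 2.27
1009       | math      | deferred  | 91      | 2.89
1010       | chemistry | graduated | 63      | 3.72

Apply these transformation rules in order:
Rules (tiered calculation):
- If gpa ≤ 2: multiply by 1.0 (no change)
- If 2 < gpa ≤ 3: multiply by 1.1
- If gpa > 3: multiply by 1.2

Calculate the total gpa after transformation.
35.88

Step 1: Tier 1 (gpa ≤ 2): 0 records, sum = 0 × 1.0 = 0.0
Step 2: Tier 2 (2 < gpa ≤ 3): 5 records, sum = 13.18 × 1.1 = 14.5
Step 3: Tier 3 (gpa > 3): 5 records, sum = 17.82 × 1.2 = 21.38
Step 4: Final sum = 0.0 + 14.5 + 21.38 = 35.88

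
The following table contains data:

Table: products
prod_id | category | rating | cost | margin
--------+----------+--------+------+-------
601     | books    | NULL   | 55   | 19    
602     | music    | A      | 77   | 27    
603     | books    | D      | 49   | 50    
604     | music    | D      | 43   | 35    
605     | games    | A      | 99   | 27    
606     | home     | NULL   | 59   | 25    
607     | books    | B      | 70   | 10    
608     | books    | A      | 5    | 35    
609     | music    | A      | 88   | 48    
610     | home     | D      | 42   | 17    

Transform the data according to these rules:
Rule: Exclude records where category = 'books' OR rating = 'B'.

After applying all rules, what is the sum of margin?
179

Step 1: Find records where category = 'books' OR rating = 'B'
Step 2: 4 records match, summing to 114
Step 3: Original sum: 293
Step 4: Remaining sum = 293 - 114 = 179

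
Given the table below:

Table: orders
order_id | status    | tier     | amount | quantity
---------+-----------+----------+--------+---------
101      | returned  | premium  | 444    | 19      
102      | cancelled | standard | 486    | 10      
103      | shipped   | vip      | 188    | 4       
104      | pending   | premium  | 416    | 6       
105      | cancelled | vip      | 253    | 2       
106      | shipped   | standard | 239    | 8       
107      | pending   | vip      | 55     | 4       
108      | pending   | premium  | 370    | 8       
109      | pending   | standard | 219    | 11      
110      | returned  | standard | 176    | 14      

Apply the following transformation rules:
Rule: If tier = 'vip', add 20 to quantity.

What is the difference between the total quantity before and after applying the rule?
60

Step 1: Original sum of quantity = 86
Step 2: 3 records have tier = 'vip'
Step 3: Each affected record changes by 20
Step 4: Total change = 3 × 20 = 60
Step 5: New sum = 86 + 60 = 146
Step 6: Difference = |146 - 86| = 60
        (Sum increased by 60)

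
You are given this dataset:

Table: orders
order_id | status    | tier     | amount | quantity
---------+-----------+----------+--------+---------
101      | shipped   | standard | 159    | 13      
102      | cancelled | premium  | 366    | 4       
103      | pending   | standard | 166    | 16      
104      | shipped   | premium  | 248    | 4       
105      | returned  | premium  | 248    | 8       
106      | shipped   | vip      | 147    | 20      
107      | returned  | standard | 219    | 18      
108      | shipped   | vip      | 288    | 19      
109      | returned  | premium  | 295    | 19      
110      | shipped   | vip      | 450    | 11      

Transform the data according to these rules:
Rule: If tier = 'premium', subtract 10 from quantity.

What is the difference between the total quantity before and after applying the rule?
40

Step 1: Original sum of quantity = 132
Step 2: 4 records have tier = 'premium'
Step 3: Each affected record changes by -10
Step 4: Total change = 4 × -10 = -40
Step 5: New sum = 132 + -40 = 92
Step 6: Difference = |92 - 132| = 40
        (Sum decreased by 40)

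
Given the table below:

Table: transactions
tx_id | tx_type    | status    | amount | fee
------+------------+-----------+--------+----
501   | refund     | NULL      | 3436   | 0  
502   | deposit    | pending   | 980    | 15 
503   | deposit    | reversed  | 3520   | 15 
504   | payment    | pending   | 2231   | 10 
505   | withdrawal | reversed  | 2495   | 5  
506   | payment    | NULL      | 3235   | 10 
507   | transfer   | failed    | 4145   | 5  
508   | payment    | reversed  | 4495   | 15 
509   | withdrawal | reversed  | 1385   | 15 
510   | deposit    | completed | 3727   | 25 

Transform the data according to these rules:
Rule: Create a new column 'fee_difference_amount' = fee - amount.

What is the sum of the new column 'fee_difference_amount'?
-29534

Step 1: For each record, compute fee - amount
Example calculations:
  0 - 3436 = -3436
  15 - 980 = -965
  15 - 3520 = -3505
  ...
Step 2: Sum all derived values
Step 3: Total = -29534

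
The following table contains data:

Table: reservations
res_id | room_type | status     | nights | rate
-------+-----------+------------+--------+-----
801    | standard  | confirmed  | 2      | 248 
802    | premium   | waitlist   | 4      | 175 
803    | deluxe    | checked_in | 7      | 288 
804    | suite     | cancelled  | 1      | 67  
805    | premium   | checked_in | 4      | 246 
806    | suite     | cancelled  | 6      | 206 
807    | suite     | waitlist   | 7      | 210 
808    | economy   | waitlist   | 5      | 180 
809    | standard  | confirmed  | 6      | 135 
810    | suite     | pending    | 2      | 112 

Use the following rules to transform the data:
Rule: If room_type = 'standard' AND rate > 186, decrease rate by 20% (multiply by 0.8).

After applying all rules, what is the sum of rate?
1817.4

Step 1: Find records where room_type = 'standard' AND rate > 186
Step 2: 1 records match, summing to 248
Step 3: After multiplier: 248 × 0.8 = 198.4
Step 4: Unaffected records sum: 1619
Step 5: Final sum = 198.4 + 1619 = 1817.4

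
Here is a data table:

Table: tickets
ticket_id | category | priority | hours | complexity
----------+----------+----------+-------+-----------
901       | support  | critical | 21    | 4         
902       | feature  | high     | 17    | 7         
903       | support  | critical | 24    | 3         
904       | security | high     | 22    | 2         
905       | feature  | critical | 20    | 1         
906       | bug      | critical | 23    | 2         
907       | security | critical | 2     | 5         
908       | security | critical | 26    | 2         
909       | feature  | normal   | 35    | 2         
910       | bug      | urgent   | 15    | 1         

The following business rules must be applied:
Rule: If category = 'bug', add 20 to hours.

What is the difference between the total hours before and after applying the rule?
40

Step 1: Original sum of hours = 205
Step 2: 2 records have category = 'bug'
Step 3: Each affected record changes by 20
Step 4: Total change = 2 × 20 = 40
Step 5: New sum = 205 + 40 = 245
Step 6: Difference = |245 - 205| = 40
        (Sum increased by 40)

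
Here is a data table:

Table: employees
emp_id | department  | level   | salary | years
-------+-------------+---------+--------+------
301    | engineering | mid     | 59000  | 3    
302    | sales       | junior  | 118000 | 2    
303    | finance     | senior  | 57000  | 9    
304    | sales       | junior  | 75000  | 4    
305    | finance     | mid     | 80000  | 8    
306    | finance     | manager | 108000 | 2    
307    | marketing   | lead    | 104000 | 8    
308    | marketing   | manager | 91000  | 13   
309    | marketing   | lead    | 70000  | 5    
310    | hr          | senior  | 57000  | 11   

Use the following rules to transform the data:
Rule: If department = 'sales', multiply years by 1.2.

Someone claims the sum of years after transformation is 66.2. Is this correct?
Yes, the result is correct.

Step 1: Calculate the correct sum after transformation
Step 2: Apply multiplier 1.2 to records where department = 'sales'
Step 3: Correct result = 66.2
Step 4: Claimed result = 66.2
Step 5: 66.2 = 66.2 ✓
Conclusion: The claimed result is correct.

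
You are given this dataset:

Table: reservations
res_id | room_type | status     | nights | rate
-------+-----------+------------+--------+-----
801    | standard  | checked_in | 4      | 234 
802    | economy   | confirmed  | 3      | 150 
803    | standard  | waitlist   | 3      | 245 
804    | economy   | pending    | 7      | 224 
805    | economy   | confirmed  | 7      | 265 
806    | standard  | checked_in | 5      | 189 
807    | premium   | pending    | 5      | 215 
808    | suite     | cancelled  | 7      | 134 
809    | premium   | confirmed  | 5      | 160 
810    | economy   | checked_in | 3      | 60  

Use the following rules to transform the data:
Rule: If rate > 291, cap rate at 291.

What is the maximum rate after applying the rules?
265

Step 1: Original maximum rate = 265
Step 2: Check cap of 291 against maximum
Step 3: No records exceed the cap (max 265 <= cap 291), so no capping applies
Step 4: Maximum after transformation = 265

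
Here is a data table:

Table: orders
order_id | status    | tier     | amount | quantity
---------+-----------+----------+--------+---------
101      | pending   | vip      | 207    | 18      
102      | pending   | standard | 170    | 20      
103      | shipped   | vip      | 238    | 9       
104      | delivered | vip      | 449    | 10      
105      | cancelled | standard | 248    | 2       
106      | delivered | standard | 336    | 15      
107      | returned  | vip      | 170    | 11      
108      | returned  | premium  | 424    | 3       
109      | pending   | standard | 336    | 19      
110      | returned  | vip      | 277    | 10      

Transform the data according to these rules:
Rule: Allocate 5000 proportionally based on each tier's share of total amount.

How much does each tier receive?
premium: 742.56, standard: 1908.93, vip: 2348.51

Step 1: Calculate total amount = 2855
Step 2: Calculate each tier's proportion:
  premium: 424/2855 = 14.85% → 742.56
  standard: 1090/2855 = 38.18% → 1908.93
  vip: 1341/2855 = 46.97% → 2348.51
Step 3: Verify: sum of allocations ≈ 5000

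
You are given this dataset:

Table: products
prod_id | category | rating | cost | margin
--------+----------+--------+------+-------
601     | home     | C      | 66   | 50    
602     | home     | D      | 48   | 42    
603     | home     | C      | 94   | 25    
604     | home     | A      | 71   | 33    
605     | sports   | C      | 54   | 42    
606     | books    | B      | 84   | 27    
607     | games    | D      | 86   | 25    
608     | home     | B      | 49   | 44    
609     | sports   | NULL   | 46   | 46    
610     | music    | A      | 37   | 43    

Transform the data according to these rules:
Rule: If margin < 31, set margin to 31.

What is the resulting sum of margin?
393

Step 1: 3 records have margin < 31
Step 2: These records originally summed to 77
Step 3: After setting to minimum: 3 × 31 = 93
Step 4: Unaffected records sum: 300
Step 5: Final sum = 93 + 300 = 393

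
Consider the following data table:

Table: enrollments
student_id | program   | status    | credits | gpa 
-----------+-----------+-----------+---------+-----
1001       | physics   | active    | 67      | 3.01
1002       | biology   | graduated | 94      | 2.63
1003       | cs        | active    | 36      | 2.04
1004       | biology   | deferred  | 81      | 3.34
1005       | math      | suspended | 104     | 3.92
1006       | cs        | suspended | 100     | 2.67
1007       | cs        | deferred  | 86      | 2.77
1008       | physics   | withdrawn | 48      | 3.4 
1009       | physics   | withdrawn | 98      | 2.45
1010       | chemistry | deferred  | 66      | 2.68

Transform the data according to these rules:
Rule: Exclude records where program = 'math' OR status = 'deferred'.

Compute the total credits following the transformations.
443

Step 1: Find records where program = 'math' OR status = 'deferred'
Step 2: 4 records match, summing to 337
Step 3: Original sum: 780
Step 4: Remaining sum = 780 - 337 = 443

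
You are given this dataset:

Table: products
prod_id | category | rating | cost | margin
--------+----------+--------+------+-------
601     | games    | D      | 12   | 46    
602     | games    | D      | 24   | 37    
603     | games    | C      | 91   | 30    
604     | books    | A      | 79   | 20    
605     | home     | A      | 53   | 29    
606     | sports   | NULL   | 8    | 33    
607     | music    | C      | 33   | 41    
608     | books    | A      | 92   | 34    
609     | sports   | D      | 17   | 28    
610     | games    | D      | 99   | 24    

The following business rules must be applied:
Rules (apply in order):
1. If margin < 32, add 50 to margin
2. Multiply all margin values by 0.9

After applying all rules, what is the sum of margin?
514.8

Step 1: Apply Rule 1 - Add 50 to records with margin < 32
  - 5 records affected: 131 + (5 × 50) = 381
  - Unaffected records: 191
  - Sum after Rule 1: 572
Step 2: Apply Rule 2 - Multiply all by 0.9
  - 572 × 0.9 = 514.8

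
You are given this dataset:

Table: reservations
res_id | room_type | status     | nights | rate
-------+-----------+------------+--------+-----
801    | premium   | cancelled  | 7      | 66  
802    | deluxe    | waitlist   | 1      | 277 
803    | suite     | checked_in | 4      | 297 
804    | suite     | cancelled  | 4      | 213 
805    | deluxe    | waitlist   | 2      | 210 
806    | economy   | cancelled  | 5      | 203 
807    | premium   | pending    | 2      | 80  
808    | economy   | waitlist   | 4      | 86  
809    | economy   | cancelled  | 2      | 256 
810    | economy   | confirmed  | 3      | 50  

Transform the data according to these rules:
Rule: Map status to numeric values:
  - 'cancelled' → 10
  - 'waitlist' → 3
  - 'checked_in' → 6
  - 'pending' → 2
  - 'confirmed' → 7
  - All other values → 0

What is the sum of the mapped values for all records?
64

Step 1: Apply mapping to each record
Step 2: Count by status:
  'cancelled': 4 records × 10 = 40
  'waitlist': 3 records × 3 = 9
  'checked_in': 1 records × 6 = 6
  'pending': 1 records × 2 = 2
  'confirmed': 1 records × 7 = 7
Step 3: Sum all mapped values = 64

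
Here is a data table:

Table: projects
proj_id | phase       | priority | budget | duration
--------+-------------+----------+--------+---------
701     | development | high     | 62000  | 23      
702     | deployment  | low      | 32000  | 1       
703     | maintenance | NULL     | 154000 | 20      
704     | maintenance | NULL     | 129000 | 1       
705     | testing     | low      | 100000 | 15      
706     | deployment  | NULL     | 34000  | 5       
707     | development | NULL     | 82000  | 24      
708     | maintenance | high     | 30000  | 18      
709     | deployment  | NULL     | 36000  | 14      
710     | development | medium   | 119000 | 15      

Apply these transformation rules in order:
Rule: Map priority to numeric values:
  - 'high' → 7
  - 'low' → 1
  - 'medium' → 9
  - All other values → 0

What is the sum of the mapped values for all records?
25

Step 1: Apply mapping to each record
Step 2: Count by status:
  'high': 2 records × 7 = 14
  'low': 2 records × 1 = 2
  'medium': 1 records × 9 = 9
Step 3: Sum all mapped values = 25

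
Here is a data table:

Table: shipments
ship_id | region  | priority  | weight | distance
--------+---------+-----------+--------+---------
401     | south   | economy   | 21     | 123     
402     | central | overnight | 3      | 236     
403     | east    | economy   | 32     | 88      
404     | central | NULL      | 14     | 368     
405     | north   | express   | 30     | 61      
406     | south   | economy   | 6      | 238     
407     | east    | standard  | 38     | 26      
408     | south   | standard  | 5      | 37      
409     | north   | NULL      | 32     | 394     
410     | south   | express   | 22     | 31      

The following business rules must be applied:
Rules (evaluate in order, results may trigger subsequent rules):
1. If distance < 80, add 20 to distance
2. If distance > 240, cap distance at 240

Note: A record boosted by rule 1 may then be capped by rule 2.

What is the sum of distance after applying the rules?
1400

Step 1: Apply rule 1 to records with distance < 80
  - 4 records get bonus of 20
  - Of these, 0 records then exceed 240 and get capped
Step 2: Apply rule 2 to records with distance > 240
  - 2 records (original) are capped
Step 3: Calculate final sum = 1400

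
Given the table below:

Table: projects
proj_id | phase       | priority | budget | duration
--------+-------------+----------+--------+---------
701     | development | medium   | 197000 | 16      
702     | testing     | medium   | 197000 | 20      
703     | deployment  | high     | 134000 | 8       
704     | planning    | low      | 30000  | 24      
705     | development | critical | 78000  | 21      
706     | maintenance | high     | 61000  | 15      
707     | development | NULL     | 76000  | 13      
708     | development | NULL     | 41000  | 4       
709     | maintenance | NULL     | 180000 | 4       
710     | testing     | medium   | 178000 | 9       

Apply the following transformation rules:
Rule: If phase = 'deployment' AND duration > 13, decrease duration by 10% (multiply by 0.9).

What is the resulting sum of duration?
134

Step 1: Find records where phase = 'deployment' AND duration > 13
Step 2: 0 records match, summing to 0
Step 3: After multiplier: 0 × 0.9 = 0.0
Step 4: Unaffected records sum: 134
Step 5: Final sum = 0.0 + 134 = 134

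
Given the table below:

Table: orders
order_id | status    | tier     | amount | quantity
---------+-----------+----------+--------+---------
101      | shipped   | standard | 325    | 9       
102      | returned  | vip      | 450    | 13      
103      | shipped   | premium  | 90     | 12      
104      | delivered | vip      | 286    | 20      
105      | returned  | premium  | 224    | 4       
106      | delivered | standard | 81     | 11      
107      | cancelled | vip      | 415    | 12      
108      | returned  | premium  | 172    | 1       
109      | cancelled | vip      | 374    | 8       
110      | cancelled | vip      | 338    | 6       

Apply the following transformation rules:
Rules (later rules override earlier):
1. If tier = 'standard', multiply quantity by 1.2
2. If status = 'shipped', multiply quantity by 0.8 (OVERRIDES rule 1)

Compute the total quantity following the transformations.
94.0

Step 1: Rule 2 takes priority for records with status = 'shipped'
  - 2 records: 21 × 0.8 = 16.8
Step 2: Rule 1 applies to remaining records with tier = 'standard'
  - 1 records: 11 × 1.2 = 13.2
Step 3: Other records unchanged: 64
Step 4: Final sum = 16.8 + 13.2 + 64 = 94.0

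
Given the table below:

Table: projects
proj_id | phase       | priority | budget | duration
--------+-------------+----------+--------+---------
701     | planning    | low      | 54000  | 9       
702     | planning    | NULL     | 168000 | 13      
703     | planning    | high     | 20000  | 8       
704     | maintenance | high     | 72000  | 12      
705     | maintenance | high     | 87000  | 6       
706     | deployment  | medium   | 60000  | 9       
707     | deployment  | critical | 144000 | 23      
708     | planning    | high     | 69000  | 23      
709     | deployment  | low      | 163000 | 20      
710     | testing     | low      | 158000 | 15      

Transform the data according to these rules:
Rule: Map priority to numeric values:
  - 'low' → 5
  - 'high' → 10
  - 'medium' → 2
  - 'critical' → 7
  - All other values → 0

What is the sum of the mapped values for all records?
64

Step 1: Apply mapping to each record
Step 2: Count by status:
  'low': 3 records × 5 = 15
  'high': 4 records × 10 = 40
  'medium': 1 records × 2 = 2
  'critical': 1 records × 7 = 7
Step 3: Sum all mapped values = 64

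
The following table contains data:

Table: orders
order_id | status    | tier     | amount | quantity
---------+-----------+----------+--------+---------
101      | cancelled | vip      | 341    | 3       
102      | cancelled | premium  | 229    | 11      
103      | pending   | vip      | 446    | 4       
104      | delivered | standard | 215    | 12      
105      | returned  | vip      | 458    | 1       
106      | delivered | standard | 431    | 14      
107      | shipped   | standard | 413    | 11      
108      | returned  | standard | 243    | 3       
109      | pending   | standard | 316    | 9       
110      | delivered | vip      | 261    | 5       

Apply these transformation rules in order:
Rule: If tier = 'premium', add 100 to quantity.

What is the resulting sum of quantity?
173

Step 1: Count records where tier = 'premium': 1
Step 2: Total bonus added: 1 × 100 = 100
Step 3: Original sum of quantity: 73
Step 4: Final sum = 73 + 100 = 173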